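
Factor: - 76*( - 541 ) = 2^2*19^1*541^1 = 41116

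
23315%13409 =9906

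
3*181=543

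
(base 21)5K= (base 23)5A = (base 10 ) 125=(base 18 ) 6H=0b1111101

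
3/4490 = 3/4490 =0.00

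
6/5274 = 1/879 = 0.00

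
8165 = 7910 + 255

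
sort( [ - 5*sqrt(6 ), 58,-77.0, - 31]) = [-77.0,-31, -5*sqrt( 6), 58 ]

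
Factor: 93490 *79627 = 2^1*5^1*9349^1*79627^1 = 7444328230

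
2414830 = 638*3785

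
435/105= 4 + 1/7= 4.14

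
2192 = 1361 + 831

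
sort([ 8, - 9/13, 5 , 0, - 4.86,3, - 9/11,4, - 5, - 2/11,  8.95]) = [-5, - 4.86,  -  9/11, - 9/13, - 2/11,0,3,4,5  ,  8,8.95 ]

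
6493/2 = 3246 + 1/2  =  3246.50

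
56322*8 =450576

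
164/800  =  41/200 = 0.20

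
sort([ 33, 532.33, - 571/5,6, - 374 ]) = [ - 374, - 571/5,6, 33, 532.33 ] 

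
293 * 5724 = 1677132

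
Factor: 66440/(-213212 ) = -110/353 = - 2^1*5^1*11^1*353^(-1)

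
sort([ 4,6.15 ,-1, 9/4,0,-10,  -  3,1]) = [ - 10 , - 3, - 1,0, 1, 9/4 , 4 , 6.15]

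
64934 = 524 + 64410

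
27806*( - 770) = - 21410620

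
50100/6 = 8350= 8350.00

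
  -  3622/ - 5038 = 1811/2519 = 0.72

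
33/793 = 33/793 = 0.04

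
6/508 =3/254 = 0.01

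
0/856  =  0 = 0.00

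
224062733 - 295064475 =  - 71001742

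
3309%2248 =1061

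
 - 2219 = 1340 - 3559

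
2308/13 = 2308/13 = 177.54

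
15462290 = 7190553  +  8271737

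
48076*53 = 2548028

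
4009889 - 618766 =3391123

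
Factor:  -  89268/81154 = - 44634/40577 = - 2^1*3^1*43^1*173^1*40577^(-1)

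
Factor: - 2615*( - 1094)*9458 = 27057540980 = 2^2* 5^1*523^1*547^1 * 4729^1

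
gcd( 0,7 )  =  7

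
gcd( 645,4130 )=5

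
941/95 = 941/95 =9.91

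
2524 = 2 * 1262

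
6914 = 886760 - 879846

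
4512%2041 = 430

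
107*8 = 856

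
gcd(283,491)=1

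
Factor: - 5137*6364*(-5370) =175555331160 = 2^3*3^1*5^1*11^1*37^1*43^1*179^1*467^1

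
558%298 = 260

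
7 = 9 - 2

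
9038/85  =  106 + 28/85 = 106.33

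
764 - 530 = 234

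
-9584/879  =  -9584/879 =- 10.90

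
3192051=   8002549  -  4810498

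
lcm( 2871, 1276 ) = 11484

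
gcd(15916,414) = 46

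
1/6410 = 1/6410= 0.00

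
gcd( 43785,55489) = 7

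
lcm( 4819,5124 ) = 404796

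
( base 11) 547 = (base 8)1220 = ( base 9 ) 808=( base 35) IQ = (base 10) 656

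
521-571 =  - 50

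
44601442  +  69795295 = 114396737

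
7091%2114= 749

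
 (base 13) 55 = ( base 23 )31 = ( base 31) 28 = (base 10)70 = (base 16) 46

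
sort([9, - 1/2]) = [ -1/2,9]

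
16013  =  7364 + 8649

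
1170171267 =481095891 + 689075376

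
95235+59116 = 154351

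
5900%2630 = 640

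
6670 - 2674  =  3996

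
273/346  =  273/346 = 0.79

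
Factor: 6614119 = 6614119^1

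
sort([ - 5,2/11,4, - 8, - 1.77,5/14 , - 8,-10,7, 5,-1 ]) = [ - 10, - 8, -8, - 5 , - 1.77, - 1,2/11,5/14,4,5,7 ] 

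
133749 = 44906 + 88843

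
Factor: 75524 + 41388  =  116912 = 2^4*7307^1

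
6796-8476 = -1680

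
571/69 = 571/69 = 8.28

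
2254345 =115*19603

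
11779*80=942320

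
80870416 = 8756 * 9236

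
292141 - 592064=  - 299923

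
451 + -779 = -328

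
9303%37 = 16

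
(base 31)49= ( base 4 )2011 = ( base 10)133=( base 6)341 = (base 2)10000101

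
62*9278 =575236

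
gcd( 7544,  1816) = 8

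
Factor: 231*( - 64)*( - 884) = 13069056= 2^8*3^1*7^1*11^1*  13^1*17^1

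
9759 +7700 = 17459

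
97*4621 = 448237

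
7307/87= 83 + 86/87  =  83.99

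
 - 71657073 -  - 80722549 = 9065476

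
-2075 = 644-2719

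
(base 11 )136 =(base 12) 114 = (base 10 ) 160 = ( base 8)240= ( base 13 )C4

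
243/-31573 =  - 1 + 31330/31573 =- 0.01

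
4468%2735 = 1733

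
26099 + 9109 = 35208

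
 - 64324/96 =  - 671 + 23/24  =  - 670.04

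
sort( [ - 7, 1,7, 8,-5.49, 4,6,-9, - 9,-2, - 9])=[ - 9, - 9, - 9, - 7, - 5.49, - 2, 1,4 , 6, 7,8 ]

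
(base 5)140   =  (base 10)45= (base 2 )101101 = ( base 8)55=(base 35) 1A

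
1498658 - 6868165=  - 5369507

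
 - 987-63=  - 1050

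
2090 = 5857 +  - 3767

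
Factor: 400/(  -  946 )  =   - 200/473 = - 2^3*5^2*11^( - 1 )*43^( - 1)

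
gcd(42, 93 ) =3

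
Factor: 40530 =2^1*3^1*5^1*7^1*193^1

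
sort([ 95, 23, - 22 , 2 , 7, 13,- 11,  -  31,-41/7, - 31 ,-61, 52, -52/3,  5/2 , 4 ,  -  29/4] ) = [-61,-31 , - 31,  -  22, - 52/3 , - 11 , - 29/4, - 41/7, 2, 5/2, 4, 7 , 13, 23,52,  95] 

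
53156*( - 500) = -26578000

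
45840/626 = 22920/313= 73.23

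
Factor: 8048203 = 37^1 * 217519^1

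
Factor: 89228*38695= 2^2*5^1*71^1*109^1*22307^1 = 3452677460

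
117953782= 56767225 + 61186557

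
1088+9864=10952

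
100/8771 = 100/8771  =  0.01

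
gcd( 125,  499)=1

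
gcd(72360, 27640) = 40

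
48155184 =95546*504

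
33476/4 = 8369 =8369.00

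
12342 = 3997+8345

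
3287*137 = 450319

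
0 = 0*3559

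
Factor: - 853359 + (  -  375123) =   -  1228482 = - 2^1*3^2 * 139^1*491^1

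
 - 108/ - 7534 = 54/3767 = 0.01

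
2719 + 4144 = 6863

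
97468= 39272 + 58196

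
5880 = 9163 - 3283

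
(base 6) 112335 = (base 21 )10HH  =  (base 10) 9635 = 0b10010110100011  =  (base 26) e6f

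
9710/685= 1942/137 = 14.18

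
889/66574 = 889/66574 = 0.01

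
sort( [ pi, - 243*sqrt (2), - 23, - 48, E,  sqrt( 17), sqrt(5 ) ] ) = [- 243*sqrt( 2 ), - 48, - 23,sqrt(5), E, pi , sqrt(17)]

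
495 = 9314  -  8819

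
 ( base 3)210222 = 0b1001010001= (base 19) 1C4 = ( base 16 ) 251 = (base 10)593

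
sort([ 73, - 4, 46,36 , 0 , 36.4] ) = [ - 4, 0, 36, 36.4, 46,  73 ]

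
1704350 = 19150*89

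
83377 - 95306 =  - 11929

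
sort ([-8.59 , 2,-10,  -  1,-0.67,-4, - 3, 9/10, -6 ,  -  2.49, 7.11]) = [ -10,  -  8.59, - 6, - 4, - 3 ,-2.49,- 1,-0.67 , 9/10,2,7.11 ] 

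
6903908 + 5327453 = 12231361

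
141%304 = 141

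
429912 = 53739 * 8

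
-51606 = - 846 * 61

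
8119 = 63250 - 55131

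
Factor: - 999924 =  - 2^2*3^1*103^1*809^1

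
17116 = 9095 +8021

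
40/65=8/13 = 0.62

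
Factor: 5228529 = 3^1*1742843^1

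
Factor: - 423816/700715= - 2^3*3^1 *5^( - 1)*  17659^1*140143^(-1 )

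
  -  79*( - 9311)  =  735569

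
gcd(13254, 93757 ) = 1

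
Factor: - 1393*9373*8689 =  - 7^2*13^1*103^1*199^1 * 8689^1 = - 113448701821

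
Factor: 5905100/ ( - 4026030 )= - 2^1*3^( - 1)*5^1*67^( - 1)  *  2003^( - 1 )*59051^1 = - 590510/402603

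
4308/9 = 478+2/3=478.67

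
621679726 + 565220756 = 1186900482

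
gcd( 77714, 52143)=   91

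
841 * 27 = 22707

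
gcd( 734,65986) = 2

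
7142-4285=2857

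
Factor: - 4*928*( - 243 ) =902016 = 2^7*3^5*29^1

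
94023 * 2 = 188046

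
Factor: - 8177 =-13^1 * 17^1*37^1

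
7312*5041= 36859792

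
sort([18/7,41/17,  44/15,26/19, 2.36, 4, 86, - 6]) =[ - 6, 26/19 , 2.36,41/17, 18/7,44/15,4,86]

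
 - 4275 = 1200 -5475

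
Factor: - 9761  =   - 43^1*227^1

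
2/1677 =2/1677 = 0.00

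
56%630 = 56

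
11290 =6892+4398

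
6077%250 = 77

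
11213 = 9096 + 2117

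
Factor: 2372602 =2^1*191^1*6211^1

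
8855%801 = 44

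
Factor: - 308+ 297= -11^1= -  11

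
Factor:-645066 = - 2^1  *3^2*35837^1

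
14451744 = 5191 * 2784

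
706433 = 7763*91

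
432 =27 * 16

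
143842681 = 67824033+76018648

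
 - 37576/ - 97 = 37576/97 = 387.38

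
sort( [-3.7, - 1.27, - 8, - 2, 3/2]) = [ - 8, - 3.7, - 2 , - 1.27,3/2]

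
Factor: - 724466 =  - 2^1*362233^1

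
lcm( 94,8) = 376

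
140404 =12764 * 11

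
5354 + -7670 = -2316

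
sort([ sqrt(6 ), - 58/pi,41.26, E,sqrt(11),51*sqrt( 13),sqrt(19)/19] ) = [ - 58/pi, sqrt(19)/19,sqrt( 6),E, sqrt( 11 ), 41.26,51*sqrt(  13)]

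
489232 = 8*61154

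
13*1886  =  24518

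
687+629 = 1316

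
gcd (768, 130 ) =2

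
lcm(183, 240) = 14640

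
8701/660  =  791/60 = 13.18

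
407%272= 135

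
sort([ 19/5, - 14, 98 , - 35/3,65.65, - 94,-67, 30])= [ - 94, - 67,  -  14 , - 35/3,19/5, 30, 65.65, 98] 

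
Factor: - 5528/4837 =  - 8/7 = - 2^3*7^( - 1 ) 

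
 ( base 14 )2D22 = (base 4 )1332002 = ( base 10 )8066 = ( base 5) 224231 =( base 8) 17602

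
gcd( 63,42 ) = 21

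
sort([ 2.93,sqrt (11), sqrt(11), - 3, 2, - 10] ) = [ - 10, - 3, 2,  2.93, sqrt( 11), sqrt( 11 )]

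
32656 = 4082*8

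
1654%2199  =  1654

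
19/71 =19/71  =  0.27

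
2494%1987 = 507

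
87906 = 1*87906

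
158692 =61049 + 97643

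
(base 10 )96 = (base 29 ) 39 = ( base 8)140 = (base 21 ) 4C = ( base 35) 2Q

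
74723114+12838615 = 87561729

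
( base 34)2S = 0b1100000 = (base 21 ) 4c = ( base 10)96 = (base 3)10120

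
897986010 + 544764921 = 1442750931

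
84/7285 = 84/7285 = 0.01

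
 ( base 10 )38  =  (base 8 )46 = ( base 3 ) 1102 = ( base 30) 18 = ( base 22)1g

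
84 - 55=29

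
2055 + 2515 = 4570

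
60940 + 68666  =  129606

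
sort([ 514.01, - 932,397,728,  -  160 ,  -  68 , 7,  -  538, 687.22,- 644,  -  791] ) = [ - 932, - 791, - 644,  -  538, - 160, - 68 , 7, 397,514.01, 687.22,728]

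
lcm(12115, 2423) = 12115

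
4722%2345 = 32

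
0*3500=0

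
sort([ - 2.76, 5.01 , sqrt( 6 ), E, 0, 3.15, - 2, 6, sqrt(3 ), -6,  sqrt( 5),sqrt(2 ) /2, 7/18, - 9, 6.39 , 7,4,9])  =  [ - 9,- 6, - 2.76,  -  2,0, 7/18, sqrt( 2) /2, sqrt(3), sqrt( 5),sqrt (6), E,  3.15, 4,5.01, 6,  6.39, 7,9]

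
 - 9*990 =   -  8910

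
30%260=30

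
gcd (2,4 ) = 2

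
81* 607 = 49167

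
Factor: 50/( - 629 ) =-2^1*5^2*17^(-1) *37^( - 1)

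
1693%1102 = 591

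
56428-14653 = 41775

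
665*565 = 375725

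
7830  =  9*870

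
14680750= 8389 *1750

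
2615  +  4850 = 7465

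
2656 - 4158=  -  1502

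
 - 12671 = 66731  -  79402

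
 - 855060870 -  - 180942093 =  - 674118777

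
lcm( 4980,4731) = 94620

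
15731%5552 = 4627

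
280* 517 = 144760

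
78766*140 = 11027240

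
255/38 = 255/38 = 6.71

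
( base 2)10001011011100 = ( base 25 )E6O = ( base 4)2023130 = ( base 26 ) d56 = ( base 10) 8924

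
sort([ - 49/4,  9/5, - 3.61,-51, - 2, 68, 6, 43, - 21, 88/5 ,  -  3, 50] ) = [-51, -21, - 49/4, - 3.61,  -  3,  -  2 , 9/5, 6,88/5 , 43, 50, 68]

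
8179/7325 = 8179/7325= 1.12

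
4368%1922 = 524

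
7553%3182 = 1189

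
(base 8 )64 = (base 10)52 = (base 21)2a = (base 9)57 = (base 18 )2g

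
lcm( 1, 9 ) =9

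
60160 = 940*64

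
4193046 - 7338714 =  - 3145668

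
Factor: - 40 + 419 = 379^1 = 379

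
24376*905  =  22060280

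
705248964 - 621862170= 83386794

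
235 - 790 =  - 555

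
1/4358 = 1/4358 =0.00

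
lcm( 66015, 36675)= 330075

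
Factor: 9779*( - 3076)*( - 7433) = 2^2 * 7^1*11^1*127^1*769^1*7433^1 = 223586156332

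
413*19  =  7847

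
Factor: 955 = 5^1 * 191^1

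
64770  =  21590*3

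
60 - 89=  - 29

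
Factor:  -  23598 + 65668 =2^1*5^1*7^1*601^1 = 42070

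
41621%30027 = 11594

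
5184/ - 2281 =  - 5184/2281 = - 2.27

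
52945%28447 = 24498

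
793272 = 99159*8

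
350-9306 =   -  8956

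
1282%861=421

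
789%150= 39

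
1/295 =1/295=0.00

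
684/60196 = 171/15049 = 0.01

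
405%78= 15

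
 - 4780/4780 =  - 1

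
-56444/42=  - 1344 + 2/21 = - 1343.90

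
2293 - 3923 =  - 1630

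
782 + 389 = 1171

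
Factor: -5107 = -5107^1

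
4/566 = 2/283 = 0.01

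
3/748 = 3/748 =0.00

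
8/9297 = 8/9297 = 0.00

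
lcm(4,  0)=0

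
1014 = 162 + 852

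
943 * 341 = 321563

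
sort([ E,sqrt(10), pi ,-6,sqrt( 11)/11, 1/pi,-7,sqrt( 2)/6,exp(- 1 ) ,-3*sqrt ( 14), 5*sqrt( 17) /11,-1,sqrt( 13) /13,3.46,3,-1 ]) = [ - 3*sqrt(14),- 7,-6,- 1,  -  1, sqrt (2 ) /6,sqrt( 13)/13,sqrt( 11 )/11,1/pi,exp(- 1), 5*sqrt(17)/11, E  ,  3, pi,sqrt(10), 3.46] 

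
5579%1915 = 1749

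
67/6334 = 67/6334= 0.01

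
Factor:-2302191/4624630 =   -  2^(-1 )*3^2  *  5^(  -  1 )* 17^1*29^ (-1)*37^( - 1)*41^1*367^1 * 431^ (-1)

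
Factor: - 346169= - 346169^1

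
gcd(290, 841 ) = 29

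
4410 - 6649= -2239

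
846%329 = 188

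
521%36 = 17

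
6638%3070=498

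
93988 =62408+31580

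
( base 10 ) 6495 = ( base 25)A9K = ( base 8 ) 14537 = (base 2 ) 1100101011111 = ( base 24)B6F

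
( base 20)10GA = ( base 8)20212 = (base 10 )8330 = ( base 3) 102102112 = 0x208a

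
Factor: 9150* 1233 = 11281950 = 2^1*3^3 * 5^2 * 61^1*137^1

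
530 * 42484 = 22516520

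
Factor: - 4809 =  - 3^1*7^1*229^1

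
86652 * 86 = 7452072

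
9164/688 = 2291/172 = 13.32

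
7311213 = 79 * 92547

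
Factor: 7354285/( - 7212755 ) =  - 1470857/1442551 = -11^( - 1 )*17^1 * 31^1 * 199^( -1)*659^( - 1)*2791^1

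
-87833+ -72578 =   -  160411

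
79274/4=19818 + 1/2 = 19818.50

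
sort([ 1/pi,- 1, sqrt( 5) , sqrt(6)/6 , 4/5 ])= [ - 1, 1/pi, sqrt( 6 ) /6, 4/5, sqrt(5 ) ] 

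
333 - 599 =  - 266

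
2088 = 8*261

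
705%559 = 146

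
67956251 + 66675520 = 134631771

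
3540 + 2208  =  5748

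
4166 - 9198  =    -  5032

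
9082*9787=88885534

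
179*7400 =1324600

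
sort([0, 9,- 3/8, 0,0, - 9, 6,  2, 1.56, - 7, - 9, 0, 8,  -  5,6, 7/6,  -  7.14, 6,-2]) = [ - 9,  -  9, - 7.14,-7,  -  5, - 2, - 3/8, 0,0,0, 0,  7/6, 1.56, 2, 6, 6,6, 8, 9] 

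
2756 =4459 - 1703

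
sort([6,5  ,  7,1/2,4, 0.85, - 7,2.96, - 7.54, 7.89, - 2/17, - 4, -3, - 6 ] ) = [ - 7.54, - 7, - 6,- 4,-3, - 2/17, 1/2, 0.85, 2.96,4, 5,  6,7, 7.89]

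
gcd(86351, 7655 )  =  1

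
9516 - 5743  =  3773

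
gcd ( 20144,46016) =16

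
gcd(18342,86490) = 18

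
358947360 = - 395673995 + 754621355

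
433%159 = 115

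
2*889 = 1778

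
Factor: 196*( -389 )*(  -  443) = 33776092= 2^2 * 7^2*389^1*443^1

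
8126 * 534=4339284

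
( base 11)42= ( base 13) 37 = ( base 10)46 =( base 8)56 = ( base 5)141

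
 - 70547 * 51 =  - 3597897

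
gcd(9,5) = 1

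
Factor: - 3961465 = -5^1*792293^1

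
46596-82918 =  -36322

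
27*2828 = 76356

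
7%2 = 1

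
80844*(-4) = - 323376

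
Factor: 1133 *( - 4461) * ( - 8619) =43563123747 = 3^2*11^1*13^2*17^1*103^1*1487^1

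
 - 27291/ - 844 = 27291/844=32.34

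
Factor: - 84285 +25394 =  - 58891 = -7^1*47^1 * 179^1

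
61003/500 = 122 + 3/500 = 122.01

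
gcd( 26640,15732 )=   36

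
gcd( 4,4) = 4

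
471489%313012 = 158477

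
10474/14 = 748 + 1/7 = 748.14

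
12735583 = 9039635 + 3695948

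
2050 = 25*82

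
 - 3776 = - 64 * 59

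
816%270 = 6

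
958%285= 103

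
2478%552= 270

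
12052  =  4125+7927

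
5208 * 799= 4161192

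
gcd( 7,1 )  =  1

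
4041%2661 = 1380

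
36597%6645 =3372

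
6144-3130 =3014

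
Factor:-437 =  - 19^1*23^1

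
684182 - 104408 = 579774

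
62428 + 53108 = 115536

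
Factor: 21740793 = 3^1*37^1 * 195863^1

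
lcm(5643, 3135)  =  28215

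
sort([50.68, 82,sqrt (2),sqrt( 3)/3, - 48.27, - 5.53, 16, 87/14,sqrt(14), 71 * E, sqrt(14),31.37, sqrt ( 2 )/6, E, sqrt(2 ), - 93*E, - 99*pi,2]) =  [ - 99*pi , - 93 * E, - 48.27,-5.53 , sqrt (2 )/6, sqrt(3 )/3, sqrt( 2), sqrt( 2 ), 2,  E, sqrt(14), sqrt (14 ),87/14 , 16,31.37, 50.68, 82, 71*E]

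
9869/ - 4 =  - 9869/4 = - 2467.25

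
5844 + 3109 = 8953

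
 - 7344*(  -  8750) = 64260000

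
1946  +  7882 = 9828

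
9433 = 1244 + 8189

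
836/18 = 418/9 = 46.44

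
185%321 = 185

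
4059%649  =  165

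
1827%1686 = 141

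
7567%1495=92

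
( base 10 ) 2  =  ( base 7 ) 2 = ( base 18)2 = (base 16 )2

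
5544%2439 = 666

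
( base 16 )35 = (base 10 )53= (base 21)2B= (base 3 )1222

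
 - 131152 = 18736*( - 7)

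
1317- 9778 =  - 8461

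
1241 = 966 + 275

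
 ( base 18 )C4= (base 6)1004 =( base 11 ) 190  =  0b11011100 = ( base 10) 220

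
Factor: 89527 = 89527^1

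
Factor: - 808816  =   - 2^4*50551^1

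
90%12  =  6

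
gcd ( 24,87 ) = 3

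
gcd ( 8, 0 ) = 8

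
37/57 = 37/57 = 0.65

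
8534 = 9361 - 827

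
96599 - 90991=5608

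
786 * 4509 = 3544074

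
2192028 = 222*9874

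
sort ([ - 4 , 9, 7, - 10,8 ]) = [ - 10,  -  4,  7,8, 9] 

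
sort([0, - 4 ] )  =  [ - 4, 0]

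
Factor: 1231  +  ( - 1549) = -2^1*3^1*53^1 = - 318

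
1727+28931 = 30658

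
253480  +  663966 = 917446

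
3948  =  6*658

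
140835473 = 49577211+91258262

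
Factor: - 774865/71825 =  - 917/85  =  - 5^ (- 1 ) * 7^1*17^ ( - 1) * 131^1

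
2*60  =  120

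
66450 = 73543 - 7093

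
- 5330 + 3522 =-1808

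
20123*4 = 80492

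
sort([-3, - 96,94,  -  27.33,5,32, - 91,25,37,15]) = [  -  96,  -  91, - 27.33, - 3,5 , 15,25, 32,37, 94]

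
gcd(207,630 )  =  9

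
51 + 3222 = 3273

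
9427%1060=947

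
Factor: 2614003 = 7^3*7621^1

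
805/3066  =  115/438  =  0.26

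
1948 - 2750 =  - 802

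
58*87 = 5046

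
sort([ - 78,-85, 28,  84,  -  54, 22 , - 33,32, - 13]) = [-85,-78,-54, - 33,  -  13, 22, 28,  32, 84]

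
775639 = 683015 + 92624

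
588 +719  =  1307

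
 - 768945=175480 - 944425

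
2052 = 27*76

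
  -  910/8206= - 1+3648/4103 =- 0.11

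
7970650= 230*34655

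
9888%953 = 358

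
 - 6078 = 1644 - 7722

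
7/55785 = 7/55785 = 0.00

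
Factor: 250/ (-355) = - 2^1*5^2 * 71^ ( - 1 ) = - 50/71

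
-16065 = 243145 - 259210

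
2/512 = 1/256 =0.00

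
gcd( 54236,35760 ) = 596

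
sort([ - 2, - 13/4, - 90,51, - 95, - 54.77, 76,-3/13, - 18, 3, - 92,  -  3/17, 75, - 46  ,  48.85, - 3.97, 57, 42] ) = [-95, - 92, - 90, - 54.77,-46, - 18, - 3.97,-13/4, - 2, - 3/13, - 3/17,3, 42, 48.85,51,  57, 75,  76 ] 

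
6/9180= 1/1530 = 0.00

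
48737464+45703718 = 94441182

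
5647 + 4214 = 9861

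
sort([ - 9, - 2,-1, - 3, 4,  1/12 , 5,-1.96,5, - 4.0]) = [ - 9, - 4.0,-3, -2,- 1.96,-1,1/12,4, 5, 5 ]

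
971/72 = 971/72 = 13.49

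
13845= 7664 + 6181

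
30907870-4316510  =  26591360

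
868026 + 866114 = 1734140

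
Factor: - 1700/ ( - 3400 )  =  2^( - 1 )  =  1/2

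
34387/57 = 34387/57 = 603.28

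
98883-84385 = 14498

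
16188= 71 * 228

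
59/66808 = 59/66808 = 0.00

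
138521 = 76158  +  62363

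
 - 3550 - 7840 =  - 11390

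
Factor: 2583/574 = 9/2 = 2^( - 1 )*3^2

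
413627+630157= 1043784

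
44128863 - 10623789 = 33505074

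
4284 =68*63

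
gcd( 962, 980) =2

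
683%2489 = 683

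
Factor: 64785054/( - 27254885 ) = - 2^1*3^1 * 5^( - 1) * 7^( - 1 )*23^( - 1)*33857^( - 1 )*10797509^1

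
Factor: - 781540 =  - 2^2* 5^1*23^1*1699^1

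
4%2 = 0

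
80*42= 3360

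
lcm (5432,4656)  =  32592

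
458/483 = 458/483=0.95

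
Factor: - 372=-2^2*3^1*31^1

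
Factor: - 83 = - 83^1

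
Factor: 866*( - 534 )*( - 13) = 2^2*3^1 * 13^1*89^1*433^1 = 6011772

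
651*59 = 38409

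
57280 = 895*64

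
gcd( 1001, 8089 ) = 1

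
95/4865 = 19/973 = 0.02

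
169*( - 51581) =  - 8717189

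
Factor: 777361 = 13^1*59797^1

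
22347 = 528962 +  - 506615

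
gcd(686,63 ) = 7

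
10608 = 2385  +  8223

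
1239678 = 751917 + 487761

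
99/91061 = 99/91061 = 0.00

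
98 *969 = 94962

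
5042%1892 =1258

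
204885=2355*87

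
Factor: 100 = 2^2*5^2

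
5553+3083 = 8636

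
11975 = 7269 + 4706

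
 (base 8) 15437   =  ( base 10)6943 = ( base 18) 137D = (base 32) 6ov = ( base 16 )1b1f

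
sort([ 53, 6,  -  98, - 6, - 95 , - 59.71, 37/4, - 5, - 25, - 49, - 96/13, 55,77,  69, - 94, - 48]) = [ - 98, -95, - 94,  -  59.71,-49, - 48, - 25, - 96/13 , - 6, - 5 , 6,37/4,53 , 55,69 , 77 ]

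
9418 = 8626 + 792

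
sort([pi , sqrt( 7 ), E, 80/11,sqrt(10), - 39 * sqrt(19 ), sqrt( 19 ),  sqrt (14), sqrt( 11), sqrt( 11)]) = [-39 *sqrt( 19), sqrt( 7), E, pi, sqrt( 10 ), sqrt(11), sqrt( 11), sqrt( 14),sqrt ( 19),  80/11]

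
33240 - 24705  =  8535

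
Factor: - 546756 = -2^2 * 3^1*7^1 * 23^1*283^1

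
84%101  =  84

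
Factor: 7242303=3^1*2414101^1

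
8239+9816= 18055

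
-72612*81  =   - 5881572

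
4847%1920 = 1007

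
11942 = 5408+6534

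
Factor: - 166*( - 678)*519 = 58412412 = 2^2 * 3^2*83^1*113^1*173^1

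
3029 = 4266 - 1237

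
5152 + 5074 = 10226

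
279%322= 279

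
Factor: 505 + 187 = 692 = 2^2*173^1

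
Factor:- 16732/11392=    - 47/32 = - 2^( - 5 )*47^1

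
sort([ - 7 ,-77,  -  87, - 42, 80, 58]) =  [  -  87, - 77,-42,-7, 58,80 ]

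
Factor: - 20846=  - 2^1* 7^1*1489^1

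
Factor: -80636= - 2^2*19^1*1061^1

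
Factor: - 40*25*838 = -838000 = - 2^4*5^3*419^1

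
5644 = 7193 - 1549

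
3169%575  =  294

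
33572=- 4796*(  -  7)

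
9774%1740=1074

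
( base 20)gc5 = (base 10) 6645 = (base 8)14765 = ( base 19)i7e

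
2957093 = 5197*569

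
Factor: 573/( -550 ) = - 2^( - 1 )*3^1*5^( - 2)*11^( - 1 )*191^1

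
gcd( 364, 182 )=182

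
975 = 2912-1937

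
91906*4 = 367624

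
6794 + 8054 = 14848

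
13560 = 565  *24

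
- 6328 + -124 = -6452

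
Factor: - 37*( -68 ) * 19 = 2^2*17^1*19^1*37^1  =  47804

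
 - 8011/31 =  - 8011/31  =  - 258.42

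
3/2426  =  3/2426= 0.00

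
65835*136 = 8953560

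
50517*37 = 1869129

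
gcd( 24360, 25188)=12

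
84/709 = 84/709 = 0.12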